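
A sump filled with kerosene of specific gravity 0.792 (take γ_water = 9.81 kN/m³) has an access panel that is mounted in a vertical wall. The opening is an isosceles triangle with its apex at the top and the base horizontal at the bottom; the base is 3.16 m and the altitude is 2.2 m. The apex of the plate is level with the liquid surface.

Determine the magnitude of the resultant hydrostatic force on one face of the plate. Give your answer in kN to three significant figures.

γ = 0.792 × 9.81 = 7.76952 kN/m³.
With the apex up, the centroid sits 2h/3 = 2 × 2.2/3 = 1.46667 m below the apex, so the centroid depth is h_c = 1.46667 m.
A = ½ × 3.16 × 2.2 = 3.476 m².
Resultant F = γ·h_c·A = 7.76952 × 1.46667 × 3.476 = 39.6101 kN.

F ≈ 39.6 kN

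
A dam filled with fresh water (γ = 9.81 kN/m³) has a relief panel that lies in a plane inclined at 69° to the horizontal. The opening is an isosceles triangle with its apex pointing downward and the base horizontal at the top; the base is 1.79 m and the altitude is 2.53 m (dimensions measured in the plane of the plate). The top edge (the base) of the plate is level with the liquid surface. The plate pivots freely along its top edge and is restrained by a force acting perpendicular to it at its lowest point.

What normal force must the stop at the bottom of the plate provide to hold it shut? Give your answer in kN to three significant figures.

γ = 9.81 kN/m³.
Let θ = 69° be the plate's angle to the horizontal; measure y along the incline from where the plane meets the free surface. Vertical depth h = y·sinθ with sinθ = 0.933580.
With the apex down, the centroid sits h/3 = 2.53/3 = 0.843333 m below the base (the top edge), so y_c = 0.843333 m and h_c = 0.843333 × 0.933580 = 0.787319 m.
A = ½ × 1.79 × 2.53 = 2.26435 m².
Resultant F = γ·h_c·A = 9.81 × 0.787319 × 2.26435 = 17.4889 kN.
I_c = b·h³/36 = 1.79 × 2.53³/36 = 0.805215 m⁴.
Centre of pressure: y_p = y_c + I_c/(y_c·A) = 0.843333 + 0.805215/(0.843333 × 2.26435) = 0.843333 + 0.421667 = 1.265 m along the plane.
The resultant acts 0.843333 + 0.421667 = 1.265 m (along the plate) below the hinge at the top edge, so the moment about the hinge is M = F × 1.265 = 17.4889 × 1.265 = 22.1235 kN·m.
A normal force at the bottom, 2.53 m from the hinge, must supply this moment: P = 22.1235/2.53 = 8.74447 kN.

P ≈ 8.74 kN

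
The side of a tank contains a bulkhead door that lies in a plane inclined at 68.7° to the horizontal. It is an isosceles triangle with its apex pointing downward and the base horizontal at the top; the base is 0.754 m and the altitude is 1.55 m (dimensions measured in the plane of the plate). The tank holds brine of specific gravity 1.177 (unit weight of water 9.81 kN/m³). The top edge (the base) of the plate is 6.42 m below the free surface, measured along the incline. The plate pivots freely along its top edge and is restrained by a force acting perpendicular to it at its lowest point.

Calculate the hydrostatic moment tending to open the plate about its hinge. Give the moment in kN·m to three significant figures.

M ≈ 23.4 kN·m

γ = 1.177 × 9.81 = 11.54637 kN/m³.
Let θ = 68.7° be the plate's angle to the horizontal; measure y along the incline from where the plane meets the free surface. Vertical depth h = y·sinθ with sinθ = 0.931691.
With the apex down, the centroid sits h/3 = 1.55/3 = 0.516667 m below the base (the top edge), so y_c = 6.42 + 0.516667 = 6.93667 m and h_c = 6.93667 × 0.931691 = 6.46283 m.
A = ½ × 0.754 × 1.55 = 0.58435 m².
Resultant F = γ·h_c·A = 11.54637 × 6.46283 × 0.58435 = 43.6055 kN.
I_c = b·h³/36 = 0.754 × 1.55³/36 = 0.0779945 m⁴.
Centre of pressure: y_p = y_c + I_c/(y_c·A) = 6.93667 + 0.0779945/(6.93667 × 0.58435) = 6.93667 + 0.0192415 = 6.95591 m along the plane.
The resultant acts 0.516667 + 0.0192415 = 0.535909 m (along the plate) below the hinge at the top edge, so the moment about the hinge is M = F × 0.535909 = 43.6055 × 0.535909 = 23.3686 kN·m.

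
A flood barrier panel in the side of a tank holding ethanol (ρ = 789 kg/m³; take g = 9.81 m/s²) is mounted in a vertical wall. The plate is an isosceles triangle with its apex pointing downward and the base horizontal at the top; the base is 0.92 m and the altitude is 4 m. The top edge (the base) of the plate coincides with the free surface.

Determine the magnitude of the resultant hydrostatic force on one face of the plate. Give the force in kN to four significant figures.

F ≈ 18.99 kN

γ = ρg = 789 × 9.81 / 1000 = 7.74009 kN/m³.
With the apex down, the centroid sits h/3 = 4/3 = 1.33333 m below the base (the top edge), so the centroid depth is h_c = 1.33333 m.
A = ½ × 0.92 × 4 = 1.84 m².
Resultant F = γ·h_c·A = 7.74009 × 1.33333 × 1.84 = 18.989 kN.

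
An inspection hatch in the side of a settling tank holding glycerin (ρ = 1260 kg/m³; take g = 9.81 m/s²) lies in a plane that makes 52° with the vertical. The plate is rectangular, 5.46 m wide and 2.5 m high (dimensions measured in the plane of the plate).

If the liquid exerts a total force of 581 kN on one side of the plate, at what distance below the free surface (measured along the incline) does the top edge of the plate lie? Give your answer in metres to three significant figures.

y_top ≈ 4.34 m

γ = ρg = 1260 × 9.81 / 1000 = 12.3606 kN/m³.
A = 5.46 × 2.5 = 13.65 m².
From F = γ·h_c·A, the centroid depth is h_c = 581/(12.3606 × 13.65) = 3.44353 m.
The plate makes 52° with the vertical, i.e. θ = 90° − 52° = 38° to the horizontal. Measuring y along the incline from the free-surface line, vertical depth h = y·sinθ with sinθ = 0.615661.
Along the incline, y_c = h_c/sinθ = 3.44353/0.615661 = 5.59322 m.
The centroid lies 2.5/2 = 1.25 m below the top edge, so the top edge sits at y_top = 5.59322 − 1.25 = 4.34322 m along the incline.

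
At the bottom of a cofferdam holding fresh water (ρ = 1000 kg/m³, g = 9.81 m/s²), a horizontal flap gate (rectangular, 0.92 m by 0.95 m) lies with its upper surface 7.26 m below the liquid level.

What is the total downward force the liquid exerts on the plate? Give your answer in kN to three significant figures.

γ = ρg = 1000 × 9.81 = 9810 N/m³ = 9.81 kN/m³.
The plate is horizontal, so pressure is uniform at p = γ·h = 9.81 × 7.26 = 71.2206 kN/m².
A = 0.92 × 0.95 = 0.874 m².
F = p·A = 71.2206 × 0.874 = 62.2468 kN.

F ≈ 62.2 kN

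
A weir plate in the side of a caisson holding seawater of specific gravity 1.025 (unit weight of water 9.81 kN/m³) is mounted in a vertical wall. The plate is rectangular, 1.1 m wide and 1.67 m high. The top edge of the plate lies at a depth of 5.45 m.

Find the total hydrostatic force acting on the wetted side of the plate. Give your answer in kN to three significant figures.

γ = 1.025 × 9.81 = 10.05525 kN/m³.
The centroid lies 1.67/2 = 0.835 m below the top edge, so the centroid depth is h_c = 5.45 + 0.835 = 6.285 m.
A = 1.1 × 1.67 = 1.837 m².
Resultant F = γ·h_c·A = 10.05525 × 6.285 × 1.837 = 116.093 kN.

F ≈ 116 kN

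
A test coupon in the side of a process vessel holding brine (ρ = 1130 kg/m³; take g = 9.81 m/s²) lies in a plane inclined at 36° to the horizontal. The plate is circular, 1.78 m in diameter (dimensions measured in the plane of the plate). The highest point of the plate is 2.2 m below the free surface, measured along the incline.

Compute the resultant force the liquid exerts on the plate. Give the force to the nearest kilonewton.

F ≈ 50 kN

γ = ρg = 1130 × 9.81 / 1000 = 11.0853 kN/m³.
Let θ = 36° be the plate's angle to the horizontal; measure y along the incline from where the plane meets the free surface. Vertical depth h = y·sinθ with sinθ = 0.587785.
The centroid is at the centre, 0.89 m below the top of the plate, so y_c = 2.2 + 0.89 = 3.09 m and h_c = 3.09 × 0.587785 = 1.81626 m.
A = π(0.89)² = 2.48846 m².
Resultant F = γ·h_c·A = 11.0853 × 1.81626 × 2.48846 = 50.1021 kN.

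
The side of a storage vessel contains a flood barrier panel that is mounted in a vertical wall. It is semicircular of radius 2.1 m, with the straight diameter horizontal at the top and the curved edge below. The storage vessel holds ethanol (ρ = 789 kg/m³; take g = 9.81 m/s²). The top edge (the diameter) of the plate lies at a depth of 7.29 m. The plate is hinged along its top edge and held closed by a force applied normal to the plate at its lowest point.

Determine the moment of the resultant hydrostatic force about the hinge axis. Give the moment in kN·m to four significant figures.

M ≈ 407.5 kN·m

γ = ρg = 789 × 9.81 / 1000 = 7.74009 kN/m³.
The centroid of a semicircle lies 4r/(3π) = 0.891268 m from the diameter, here below the top edge, so the centroid depth is h_c = 7.29 + 0.891268 = 8.18127 m.
A = πr²/2 = π × 2.1²/2 = 6.92721 m².
Resultant F = γ·h_c·A = 7.74009 × 8.18127 × 6.92721 = 438.657 kN.
I_c = (π/8 − 8/(9π))·r⁴ = 0.109757 × 2.1⁴ = 2.13457 m⁴.
Centre of pressure: y_p = y_c + I_c/(y_c·A) = 8.18127 + 2.13457/(8.18127 × 6.92721) = 8.18127 + 0.0376644 = 8.21893 m along the plane.
The resultant acts 0.891268 + 0.0376644 = 0.928932 m (along the plate) below the hinge at the top edge, so the moment about the hinge is M = F × 0.928932 = 438.657 × 0.928932 = 407.483 kN·m.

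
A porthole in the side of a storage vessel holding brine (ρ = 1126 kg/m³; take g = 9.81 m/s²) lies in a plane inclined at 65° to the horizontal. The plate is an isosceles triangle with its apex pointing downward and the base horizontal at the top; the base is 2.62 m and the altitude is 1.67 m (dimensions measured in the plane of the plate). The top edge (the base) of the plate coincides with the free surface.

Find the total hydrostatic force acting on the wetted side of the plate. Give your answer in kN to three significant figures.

γ = ρg = 1126 × 9.81 / 1000 = 11.04606 kN/m³.
Let θ = 65° be the plate's angle to the horizontal; measure y along the incline from where the plane meets the free surface. Vertical depth h = y·sinθ with sinθ = 0.906308.
With the apex down, the centroid sits h/3 = 1.67/3 = 0.556667 m below the base (the top edge), so y_c = 0.556667 m and h_c = 0.556667 × 0.906308 = 0.504512 m.
A = ½ × 2.62 × 1.67 = 2.1877 m².
Resultant F = γ·h_c·A = 11.04606 × 0.504512 × 2.1877 = 12.1918 kN.

F ≈ 12.2 kN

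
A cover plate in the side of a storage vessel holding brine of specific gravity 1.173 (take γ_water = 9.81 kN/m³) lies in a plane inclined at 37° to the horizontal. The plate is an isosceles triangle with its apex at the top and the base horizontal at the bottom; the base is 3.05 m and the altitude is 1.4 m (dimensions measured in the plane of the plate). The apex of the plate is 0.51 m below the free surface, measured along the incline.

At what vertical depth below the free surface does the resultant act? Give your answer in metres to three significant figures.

h_p = 0.914 m

γ = 1.173 × 9.81 = 11.50713 kN/m³.
Let θ = 37° be the plate's angle to the horizontal; measure y along the incline from where the plane meets the free surface. Vertical depth h = y·sinθ with sinθ = 0.601815.
With the apex up, the centroid sits 2h/3 = 2 × 1.4/3 = 0.933333 m below the apex, so y_c = 0.51 + 0.933333 = 1.44333 m and h_c = 1.44333 × 0.601815 = 0.868618 m.
A = ½ × 3.05 × 1.4 = 2.135 m².
Resultant F = γ·h_c·A = 11.50713 × 0.868618 × 2.135 = 21.34 kN.
I_c = b·h³/36 = 3.05 × 1.4³/36 = 0.232478 m⁴.
Centre of pressure: y_p = y_c + I_c/(y_c·A) = 1.44333 + 0.232478/(1.44333 × 2.135) = 1.44333 + 0.0754429 = 1.51877 m along the plane.
Vertically, h_p = y_p·sinθ = 1.51877 × 0.601815 = 0.914019 m.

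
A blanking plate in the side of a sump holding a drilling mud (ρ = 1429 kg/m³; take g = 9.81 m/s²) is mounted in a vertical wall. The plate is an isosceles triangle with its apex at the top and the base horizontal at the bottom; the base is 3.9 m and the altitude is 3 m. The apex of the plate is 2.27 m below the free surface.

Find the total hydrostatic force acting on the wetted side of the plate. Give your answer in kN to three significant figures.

γ = ρg = 1429 × 9.81 / 1000 = 14.01849 kN/m³.
With the apex up, the centroid sits 2h/3 = 2 × 3/3 = 2 m below the apex, so the centroid depth is h_c = 2.27 + 2 = 4.27 m.
A = ½ × 3.9 × 3 = 5.85 m².
Resultant F = γ·h_c·A = 14.01849 × 4.27 × 5.85 = 350.175 kN.

F ≈ 350 kN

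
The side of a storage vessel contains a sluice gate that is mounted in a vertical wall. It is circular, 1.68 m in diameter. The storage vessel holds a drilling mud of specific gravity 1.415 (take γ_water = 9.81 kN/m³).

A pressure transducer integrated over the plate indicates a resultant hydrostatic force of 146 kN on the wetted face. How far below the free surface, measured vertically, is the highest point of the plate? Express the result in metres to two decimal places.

d_top ≈ 3.90 m

γ = 1.415 × 9.81 = 13.88115 kN/m³.
A = π(0.84)² = 2.21671 m².
From F = γ·h_c·A, the centroid depth is h_c = 146/(13.88115 × 2.21671) = 4.74481 m.
The centroid is at the centre, 0.84 m below the top of the plate, so the highest point sits at h_top = 4.74481 − 0.84 = 3.90481 m below the surface.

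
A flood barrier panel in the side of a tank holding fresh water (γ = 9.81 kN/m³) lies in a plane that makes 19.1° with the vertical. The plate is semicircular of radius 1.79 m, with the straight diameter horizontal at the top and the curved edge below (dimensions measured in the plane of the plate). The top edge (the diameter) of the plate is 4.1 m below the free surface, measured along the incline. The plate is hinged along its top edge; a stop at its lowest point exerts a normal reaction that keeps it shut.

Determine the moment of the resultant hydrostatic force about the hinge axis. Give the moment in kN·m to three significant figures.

M ≈ 183 kN·m

γ = 9.81 kN/m³.
The plate makes 19.1° with the vertical, i.e. θ = 90° − 19.1° = 70.9° to the horizontal. Measuring y along the incline from the free-surface line, vertical depth h = y·sinθ with sinθ = 0.944949.
The centroid of a semicircle lies 4r/(3π) = 0.7597 m from the diameter, here below the top edge, so y_c = 4.1 + 0.7597 = 4.8597 m and h_c = 4.8597 × 0.944949 = 4.59217 m.
A = πr²/2 = π × 1.79²/2 = 5.03299 m².
Resultant F = γ·h_c·A = 9.81 × 4.59217 × 5.03299 = 226.732 kN.
I_c = (π/8 − 8/(9π))·r⁴ = 0.109757 × 1.79⁴ = 1.12679 m⁴.
Centre of pressure: y_p = y_c + I_c/(y_c·A) = 4.8597 + 1.12679/(4.8597 × 5.03299) = 4.8597 + 0.0460689 = 4.90577 m along the plane.
The resultant acts 0.7597 + 0.0460689 = 0.805769 m (along the plate) below the hinge at the top edge, so the moment about the hinge is M = F × 0.805769 = 226.732 × 0.805769 = 182.694 kN·m.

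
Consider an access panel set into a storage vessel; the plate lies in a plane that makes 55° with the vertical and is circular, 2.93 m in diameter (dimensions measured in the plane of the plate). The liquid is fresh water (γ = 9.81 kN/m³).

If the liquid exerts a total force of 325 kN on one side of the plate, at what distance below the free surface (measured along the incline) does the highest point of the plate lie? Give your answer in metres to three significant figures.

y_top ≈ 7.10 m

γ = 9.81 kN/m³.
A = π(1.465)² = 6.74256 m².
From F = γ·h_c·A, the centroid depth is h_c = 325/(9.81 × 6.74256) = 4.91348 m.
The plate makes 55° with the vertical, i.e. θ = 90° − 55° = 35° to the horizontal. Measuring y along the incline from the free-surface line, vertical depth h = y·sinθ with sinθ = 0.573576.
Along the incline, y_c = h_c/sinθ = 4.91348/0.573576 = 8.5664 m.
The centroid is at the centre, 1.465 m below the top of the plate, so the highest point sits at y_top = 8.5664 − 1.465 = 7.1014 m along the incline.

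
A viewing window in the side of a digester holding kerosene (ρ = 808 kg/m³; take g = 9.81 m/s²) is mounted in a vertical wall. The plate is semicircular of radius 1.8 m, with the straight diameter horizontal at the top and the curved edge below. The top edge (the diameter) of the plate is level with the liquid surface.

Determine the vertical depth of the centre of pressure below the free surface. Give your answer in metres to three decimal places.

γ = ρg = 808 × 9.81 / 1000 = 7.92648 kN/m³.
The centroid of a semicircle lies 4r/(3π) = 0.763944 m from the diameter, here below the top edge, so the centroid depth is h_c = 0.763944 m.
A = πr²/2 = π × 1.8²/2 = 5.08938 m².
Resultant F = γ·h_c·A = 7.92648 × 0.763944 × 5.08938 = 30.8182 kN.
I_c = (π/8 − 8/(9π))·r⁴ = 0.109757 × 1.8⁴ = 1.15219 m⁴.
Centre of pressure: y_p = y_c + I_c/(y_c·A) = 0.763944 + 1.15219/(0.763944 × 5.08938) = 0.763944 + 0.296345 = 1.06029 m along the plane.

h_p = 1.060 m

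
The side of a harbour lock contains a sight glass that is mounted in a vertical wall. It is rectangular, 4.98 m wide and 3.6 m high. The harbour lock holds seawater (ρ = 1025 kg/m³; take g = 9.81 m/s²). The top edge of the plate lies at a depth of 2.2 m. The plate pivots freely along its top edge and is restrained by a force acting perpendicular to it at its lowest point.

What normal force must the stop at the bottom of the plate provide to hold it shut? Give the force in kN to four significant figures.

γ = ρg = 1025 × 9.81 / 1000 = 10.05525 kN/m³.
The centroid lies 3.6/2 = 1.8 m below the top edge, so the centroid depth is h_c = 2.2 + 1.8 = 4 m.
A = 4.98 × 3.6 = 17.928 m².
Resultant F = γ·h_c·A = 10.05525 × 4 × 17.928 = 721.082 kN.
I_c = b·h³/12 = 4.98 × 3.6³/12 = 19.3622 m⁴.
Centre of pressure: y_p = y_c + I_c/(y_c·A) = 4 + 19.3622/(4 × 17.928) = 4 + 0.269999 = 4.27 m along the plane.
The resultant acts 1.8 + 0.269999 = 2.07 m (along the plate) below the hinge at the top edge, so the moment about the hinge is M = F × 2.07 = 721.082 × 2.07 = 1492.64 kN·m.
A normal force at the bottom, 3.6 m from the hinge, must supply this moment: P = 1492.64/3.6 = 414.622 kN.

P ≈ 414.6 kN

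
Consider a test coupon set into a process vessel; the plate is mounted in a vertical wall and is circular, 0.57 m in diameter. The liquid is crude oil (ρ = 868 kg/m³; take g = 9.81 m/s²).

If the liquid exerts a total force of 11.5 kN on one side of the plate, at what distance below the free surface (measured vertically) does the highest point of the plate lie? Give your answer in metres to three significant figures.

d_top ≈ 5.01 m

γ = ρg = 868 × 9.81 / 1000 = 8.51508 kN/m³.
A = π(0.285)² = 0.255176 m².
From F = γ·h_c·A, the centroid depth is h_c = 11.5/(8.51508 × 0.255176) = 5.2926 m.
The centroid is at the centre, 0.285 m below the top of the plate, so the highest point sits at h_top = 5.2926 − 0.285 = 5.0076 m below the surface.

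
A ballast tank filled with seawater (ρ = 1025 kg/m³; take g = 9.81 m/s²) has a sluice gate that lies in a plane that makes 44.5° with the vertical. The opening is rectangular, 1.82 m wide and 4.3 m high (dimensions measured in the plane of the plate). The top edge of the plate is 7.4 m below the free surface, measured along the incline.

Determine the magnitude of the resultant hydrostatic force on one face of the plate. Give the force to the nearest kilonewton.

γ = ρg = 1025 × 9.81 / 1000 = 10.05525 kN/m³.
The plate makes 44.5° with the vertical, i.e. θ = 90° − 44.5° = 45.5° to the horizontal. Measuring y along the incline from the free-surface line, vertical depth h = y·sinθ with sinθ = 0.713250.
The centroid lies 4.3/2 = 2.15 m below the top edge, so y_c = 7.4 + 2.15 = 9.55 m and h_c = 9.55 × 0.713250 = 6.81154 m.
A = 1.82 × 4.3 = 7.826 m².
Resultant F = γ·h_c·A = 10.05525 × 6.81154 × 7.826 = 536.016 kN.

F ≈ 536 kN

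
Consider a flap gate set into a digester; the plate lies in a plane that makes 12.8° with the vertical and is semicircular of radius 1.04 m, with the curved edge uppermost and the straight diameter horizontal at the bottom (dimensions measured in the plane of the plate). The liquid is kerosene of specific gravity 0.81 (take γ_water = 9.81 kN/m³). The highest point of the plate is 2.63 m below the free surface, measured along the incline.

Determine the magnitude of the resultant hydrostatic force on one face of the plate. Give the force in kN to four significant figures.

γ = 0.81 × 9.81 = 7.9461 kN/m³.
The plate makes 12.8° with the vertical, i.e. θ = 90° − 12.8° = 77.2° to the horizontal. Measuring y along the incline from the free-surface line, vertical depth h = y·sinθ with sinθ = 0.975149.
The centroid lies 4r/(3π) = 0.44139 m above the diameter, so r − 4r/(3π) = 1.04 − 0.44139 = 0.59861 m below the topmost point, so y_c = 2.63 + 0.59861 = 3.22861 m and h_c = 3.22861 × 0.975149 = 3.14838 m.
A = πr²/2 = π × 1.04²/2 = 1.69897 m².
Resultant F = γ·h_c·A = 7.9461 × 3.14838 × 1.69897 = 42.5037 kN.

F ≈ 42.50 kN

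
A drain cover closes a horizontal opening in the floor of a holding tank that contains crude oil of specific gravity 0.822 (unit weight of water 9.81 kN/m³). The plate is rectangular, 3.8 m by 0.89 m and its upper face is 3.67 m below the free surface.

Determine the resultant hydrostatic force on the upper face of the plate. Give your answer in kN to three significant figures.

F ≈ 100 kN

γ = 0.822 × 9.81 = 8.06382 kN/m³.
The plate is horizontal, so pressure is uniform at p = γ·h = 8.06382 × 3.67 = 29.5942 kN/m².
A = 3.8 × 0.89 = 3.382 m².
F = p·A = 29.5942 × 3.382 = 100.088 kN.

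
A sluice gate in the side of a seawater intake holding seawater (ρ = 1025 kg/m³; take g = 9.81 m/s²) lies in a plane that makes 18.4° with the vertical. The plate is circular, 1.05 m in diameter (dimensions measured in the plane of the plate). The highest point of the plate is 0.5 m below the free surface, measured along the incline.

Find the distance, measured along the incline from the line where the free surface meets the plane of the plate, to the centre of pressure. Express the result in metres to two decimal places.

y_p = 1.09 m

γ = ρg = 1025 × 9.81 / 1000 = 10.05525 kN/m³.
The plate makes 18.4° with the vertical, i.e. θ = 90° − 18.4° = 71.6° to the horizontal. Measuring y along the incline from the free-surface line, vertical depth h = y·sinθ with sinθ = 0.948876.
The centroid is at the centre, 0.525 m below the top of the plate, so y_c = 0.5 + 0.525 = 1.025 m and h_c = 1.025 × 0.948876 = 0.972598 m.
A = π(0.525)² = 0.865901 m².
Resultant F = γ·h_c·A = 10.05525 × 0.972598 × 0.865901 = 8.46827 kN.
I_c = πr⁴/4 = π × 0.525⁴/4 = 0.059666 m⁴.
Centre of pressure: y_p = y_c + I_c/(y_c·A) = 1.025 + 0.059666/(1.025 × 0.865901) = 1.025 + 0.0672256 = 1.09223 m along the plane.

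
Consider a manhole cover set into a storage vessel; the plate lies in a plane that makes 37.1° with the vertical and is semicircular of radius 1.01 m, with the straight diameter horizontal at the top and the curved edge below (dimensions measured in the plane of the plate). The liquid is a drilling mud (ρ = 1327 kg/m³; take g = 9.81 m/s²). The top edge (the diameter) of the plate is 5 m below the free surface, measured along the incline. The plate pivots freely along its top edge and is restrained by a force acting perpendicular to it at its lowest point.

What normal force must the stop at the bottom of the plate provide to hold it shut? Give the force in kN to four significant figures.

P ≈ 39.51 kN

γ = ρg = 1327 × 9.81 / 1000 = 13.01787 kN/m³.
The plate makes 37.1° with the vertical, i.e. θ = 90° − 37.1° = 52.9° to the horizontal. Measuring y along the incline from the free-surface line, vertical depth h = y·sinθ with sinθ = 0.797584.
The centroid of a semicircle lies 4r/(3π) = 0.428657 m from the diameter, here below the top edge, so y_c = 5 + 0.428657 = 5.42866 m and h_c = 5.42866 × 0.797584 = 4.32981 m.
A = πr²/2 = π × 1.01²/2 = 1.60237 m².
Resultant F = γ·h_c·A = 13.01787 × 4.32981 × 1.60237 = 90.3174 kN.
I_c = (π/8 − 8/(9π))·r⁴ = 0.109757 × 1.01⁴ = 0.114214 m⁴.
Centre of pressure: y_p = y_c + I_c/(y_c·A) = 5.42866 + 0.114214/(5.42866 × 1.60237) = 5.42866 + 0.01313 = 5.44179 m along the plane.
The resultant acts 0.428657 + 0.01313 = 0.441787 m (along the plate) below the hinge at the top edge, so the moment about the hinge is M = F × 0.441787 = 90.3174 × 0.441787 = 39.9011 kN·m.
A normal force at the bottom, 1.01 m from the hinge, must supply this moment: P = 39.9011/1.01 = 39.506 kN.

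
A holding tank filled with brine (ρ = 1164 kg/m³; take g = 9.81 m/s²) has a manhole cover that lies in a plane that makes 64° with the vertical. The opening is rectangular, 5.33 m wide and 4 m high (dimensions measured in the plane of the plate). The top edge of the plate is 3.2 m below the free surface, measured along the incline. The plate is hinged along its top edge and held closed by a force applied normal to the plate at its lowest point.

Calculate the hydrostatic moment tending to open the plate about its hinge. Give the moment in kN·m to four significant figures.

γ = ρg = 1164 × 9.81 / 1000 = 11.41884 kN/m³.
The plate makes 64° with the vertical, i.e. θ = 90° − 64° = 26° to the horizontal. Measuring y along the incline from the free-surface line, vertical depth h = y·sinθ with sinθ = 0.438371.
The centroid lies 4/2 = 2 m below the top edge, so y_c = 3.2 + 2 = 5.2 m and h_c = 5.2 × 0.438371 = 2.27953 m.
A = 5.33 × 4 = 21.32 m².
Resultant F = γ·h_c·A = 11.41884 × 2.27953 × 21.32 = 554.951 kN.
I_c = b·h³/12 = 5.33 × 4³/12 = 28.4267 m⁴.
Centre of pressure: y_p = y_c + I_c/(y_c·A) = 5.2 + 28.4267/(5.2 × 21.32) = 5.2 + 0.256411 = 5.45641 m along the plane.
The resultant acts 2 + 0.256411 = 2.25641 m (along the plate) below the hinge at the top edge, so the moment about the hinge is M = F × 2.25641 = 554.951 × 2.25641 = 1252.2 kN·m.

M ≈ 1252 kN·m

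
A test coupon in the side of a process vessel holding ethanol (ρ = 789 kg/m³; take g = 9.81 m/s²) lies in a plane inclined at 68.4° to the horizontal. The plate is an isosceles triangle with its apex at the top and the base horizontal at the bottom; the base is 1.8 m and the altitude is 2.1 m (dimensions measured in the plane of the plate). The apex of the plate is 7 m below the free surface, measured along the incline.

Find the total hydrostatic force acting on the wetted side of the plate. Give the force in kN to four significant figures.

F ≈ 114.3 kN

γ = ρg = 789 × 9.81 / 1000 = 7.74009 kN/m³.
Let θ = 68.4° be the plate's angle to the horizontal; measure y along the incline from where the plane meets the free surface. Vertical depth h = y·sinθ with sinθ = 0.929776.
With the apex up, the centroid sits 2h/3 = 2 × 2.1/3 = 1.4 m below the apex, so y_c = 7 + 1.4 = 8.4 m and h_c = 8.4 × 0.929776 = 7.81012 m.
A = ½ × 1.8 × 2.1 = 1.89 m².
Resultant F = γ·h_c·A = 7.74009 × 7.81012 × 1.89 = 114.252 kN.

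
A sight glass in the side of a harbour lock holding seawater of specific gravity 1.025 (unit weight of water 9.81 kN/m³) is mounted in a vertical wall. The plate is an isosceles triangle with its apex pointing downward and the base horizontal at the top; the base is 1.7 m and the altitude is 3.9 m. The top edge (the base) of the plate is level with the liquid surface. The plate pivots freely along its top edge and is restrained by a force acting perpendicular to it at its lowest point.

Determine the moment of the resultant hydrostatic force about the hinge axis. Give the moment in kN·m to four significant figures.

M ≈ 84.50 kN·m

γ = 1.025 × 9.81 = 10.05525 kN/m³.
With the apex down, the centroid sits h/3 = 3.9/3 = 1.3 m below the base (the top edge), so the centroid depth is h_c = 1.3 m.
A = ½ × 1.7 × 3.9 = 3.315 m².
Resultant F = γ·h_c·A = 10.05525 × 1.3 × 3.315 = 43.3331 kN.
I_c = b·h³/36 = 1.7 × 3.9³/36 = 2.80117 m⁴.
Centre of pressure: y_p = y_c + I_c/(y_c·A) = 1.3 + 2.80117/(1.3 × 3.315) = 1.3 + 0.649999 = 1.95 m along the plane.
The resultant acts 1.3 + 0.649999 = 1.95 m (along the plate) below the hinge at the top edge, so the moment about the hinge is M = F × 1.95 = 43.3331 × 1.95 = 84.4995 kN·m.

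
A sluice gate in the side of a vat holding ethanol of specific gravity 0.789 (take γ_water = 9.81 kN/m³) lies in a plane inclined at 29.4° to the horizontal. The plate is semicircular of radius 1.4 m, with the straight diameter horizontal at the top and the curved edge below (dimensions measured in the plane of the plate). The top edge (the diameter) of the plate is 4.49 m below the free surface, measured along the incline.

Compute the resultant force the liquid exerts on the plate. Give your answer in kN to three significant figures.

F ≈ 59.5 kN

γ = 0.789 × 9.81 = 7.74009 kN/m³.
Let θ = 29.4° be the plate's angle to the horizontal; measure y along the incline from where the plane meets the free surface. Vertical depth h = y·sinθ with sinθ = 0.490904.
The centroid of a semicircle lies 4r/(3π) = 0.594178 m from the diameter, here below the top edge, so y_c = 4.49 + 0.594178 = 5.08418 m and h_c = 5.08418 × 0.490904 = 2.49584 m.
A = πr²/2 = π × 1.4²/2 = 3.07876 m².
Resultant F = γ·h_c·A = 7.74009 × 2.49584 × 3.07876 = 59.4756 kN.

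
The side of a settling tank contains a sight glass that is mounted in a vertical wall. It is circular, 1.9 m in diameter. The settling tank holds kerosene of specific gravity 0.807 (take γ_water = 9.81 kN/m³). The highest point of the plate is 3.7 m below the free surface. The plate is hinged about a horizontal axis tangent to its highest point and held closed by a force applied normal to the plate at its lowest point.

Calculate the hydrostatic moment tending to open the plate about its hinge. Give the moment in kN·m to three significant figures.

M ≈ 104 kN·m

γ = 0.807 × 9.81 = 7.91667 kN/m³.
The centroid is at the centre, 0.95 m below the top of the plate, so the centroid depth is h_c = 3.7 + 0.95 = 4.65 m.
A = π(0.95)² = 2.83529 m².
Resultant F = γ·h_c·A = 7.91667 × 4.65 × 2.83529 = 104.374 kN.
I_c = πr⁴/4 = π × 0.95⁴/4 = 0.639712 m⁴.
Centre of pressure: y_p = y_c + I_c/(y_c·A) = 4.65 + 0.639712/(4.65 × 2.83529) = 4.65 + 0.0485215 = 4.69852 m along the plane.
The resultant acts 0.95 + 0.0485215 = 0.998521 m (along the plate) below the hinge at the top edge, so the moment about the hinge is M = F × 0.998521 = 104.374 × 0.998521 = 104.22 kN·m.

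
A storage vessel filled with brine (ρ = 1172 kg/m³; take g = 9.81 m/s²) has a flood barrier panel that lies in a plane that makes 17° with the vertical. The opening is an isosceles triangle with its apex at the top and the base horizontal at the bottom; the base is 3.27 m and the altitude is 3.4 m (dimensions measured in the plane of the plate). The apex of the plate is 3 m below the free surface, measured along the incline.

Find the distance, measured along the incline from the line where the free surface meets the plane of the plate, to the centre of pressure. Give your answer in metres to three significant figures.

y_p = 5.39 m

γ = ρg = 1172 × 9.81 / 1000 = 11.49732 kN/m³.
The plate makes 17° with the vertical, i.e. θ = 90° − 17° = 73° to the horizontal. Measuring y along the incline from the free-surface line, vertical depth h = y·sinθ with sinθ = 0.956305.
With the apex up, the centroid sits 2h/3 = 2 × 3.4/3 = 2.26667 m below the apex, so y_c = 3 + 2.26667 = 5.26667 m and h_c = 5.26667 × 0.956305 = 5.03654 m.
A = ½ × 3.27 × 3.4 = 5.559 m².
Resultant F = γ·h_c·A = 11.49732 × 5.03654 × 5.559 = 321.903 kN.
I_c = b·h³/36 = 3.27 × 3.4³/36 = 3.57011 m⁴.
Centre of pressure: y_p = y_c + I_c/(y_c·A) = 5.26667 + 3.57011/(5.26667 × 5.559) = 5.26667 + 0.121941 = 5.38861 m along the plane.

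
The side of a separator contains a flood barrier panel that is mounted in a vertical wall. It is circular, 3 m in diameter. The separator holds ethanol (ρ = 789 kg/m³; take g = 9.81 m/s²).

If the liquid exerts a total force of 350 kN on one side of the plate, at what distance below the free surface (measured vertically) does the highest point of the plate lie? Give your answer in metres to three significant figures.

γ = ρg = 789 × 9.81 / 1000 = 7.74009 kN/m³.
A = π(1.5)² = 7.06858 m².
From F = γ·h_c·A, the centroid depth is h_c = 350/(7.74009 × 7.06858) = 6.3972 m.
The centroid is at the centre, 1.5 m below the top of the plate, so the highest point sits at h_top = 6.3972 − 1.5 = 4.8972 m below the surface.

d_top ≈ 4.90 m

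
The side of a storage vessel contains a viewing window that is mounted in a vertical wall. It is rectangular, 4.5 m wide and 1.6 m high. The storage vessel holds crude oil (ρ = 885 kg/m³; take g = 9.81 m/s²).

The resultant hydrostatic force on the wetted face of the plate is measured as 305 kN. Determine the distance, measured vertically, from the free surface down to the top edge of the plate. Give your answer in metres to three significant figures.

γ = ρg = 885 × 9.81 / 1000 = 8.68185 kN/m³.
A = 4.5 × 1.6 = 7.2 m².
From F = γ·h_c·A, the centroid depth is h_c = 305/(8.68185 × 7.2) = 4.87927 m.
The centroid lies 1.6/2 = 0.8 m below the top edge, so the top edge sits at h_top = 4.87927 − 0.8 = 4.07927 m below the surface.

d_top ≈ 4.08 m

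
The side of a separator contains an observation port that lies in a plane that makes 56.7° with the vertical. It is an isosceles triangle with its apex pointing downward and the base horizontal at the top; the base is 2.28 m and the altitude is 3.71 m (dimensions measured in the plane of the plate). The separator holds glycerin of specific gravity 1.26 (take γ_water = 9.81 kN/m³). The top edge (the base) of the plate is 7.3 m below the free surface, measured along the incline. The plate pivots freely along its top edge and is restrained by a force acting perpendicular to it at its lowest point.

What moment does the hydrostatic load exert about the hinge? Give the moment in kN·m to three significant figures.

M ≈ 325 kN·m

γ = 1.26 × 9.81 = 12.3606 kN/m³.
The plate makes 56.7° with the vertical, i.e. θ = 90° − 56.7° = 33.3° to the horizontal. Measuring y along the incline from the free-surface line, vertical depth h = y·sinθ with sinθ = 0.549023.
With the apex down, the centroid sits h/3 = 3.71/3 = 1.23667 m below the base (the top edge), so y_c = 7.3 + 1.23667 = 8.53667 m and h_c = 8.53667 × 0.549023 = 4.68683 m.
A = ½ × 2.28 × 3.71 = 4.2294 m².
Resultant F = γ·h_c·A = 12.3606 × 4.68683 × 4.2294 = 245.018 kN.
I_c = b·h³/36 = 2.28 × 3.71³/36 = 3.2341 m⁴.
Centre of pressure: y_p = y_c + I_c/(y_c·A) = 8.53667 + 3.2341/(8.53667 × 4.2294) = 8.53667 + 0.0895749 = 8.62624 m along the plane.
The resultant acts 1.23667 + 0.0895749 = 1.32624 m (along the plate) below the hinge at the top edge, so the moment about the hinge is M = F × 1.32624 = 245.018 × 1.32624 = 324.953 kN·m.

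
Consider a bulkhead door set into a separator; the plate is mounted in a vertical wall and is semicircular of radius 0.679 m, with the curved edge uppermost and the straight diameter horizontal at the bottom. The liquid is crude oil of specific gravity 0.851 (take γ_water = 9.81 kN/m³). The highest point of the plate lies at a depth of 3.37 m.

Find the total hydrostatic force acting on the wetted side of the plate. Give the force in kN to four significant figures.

γ = 0.851 × 9.81 = 8.34831 kN/m³.
The centroid lies 4r/(3π) = 0.288177 m above the diameter, so r − 4r/(3π) = 0.679 − 0.288177 = 0.390823 m below the topmost point, so the centroid depth is h_c = 3.37 + 0.390823 = 3.76082 m.
A = πr²/2 = π × 0.679²/2 = 0.724202 m².
Resultant F = γ·h_c·A = 8.34831 × 3.76082 × 0.724202 = 22.7374 kN.

F ≈ 22.74 kN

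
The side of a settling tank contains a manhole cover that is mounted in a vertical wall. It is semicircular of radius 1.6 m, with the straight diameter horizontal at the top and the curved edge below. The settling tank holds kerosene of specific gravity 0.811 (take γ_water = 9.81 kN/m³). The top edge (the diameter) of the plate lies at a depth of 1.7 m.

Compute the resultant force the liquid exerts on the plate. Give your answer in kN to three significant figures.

F ≈ 76.1 kN

γ = 0.811 × 9.81 = 7.95591 kN/m³.
The centroid of a semicircle lies 4r/(3π) = 0.679061 m from the diameter, here below the top edge, so the centroid depth is h_c = 1.7 + 0.679061 = 2.37906 m.
A = πr²/2 = π × 1.6²/2 = 4.02124 m².
Resultant F = γ·h_c·A = 7.95591 × 2.37906 × 4.02124 = 76.1124 kN.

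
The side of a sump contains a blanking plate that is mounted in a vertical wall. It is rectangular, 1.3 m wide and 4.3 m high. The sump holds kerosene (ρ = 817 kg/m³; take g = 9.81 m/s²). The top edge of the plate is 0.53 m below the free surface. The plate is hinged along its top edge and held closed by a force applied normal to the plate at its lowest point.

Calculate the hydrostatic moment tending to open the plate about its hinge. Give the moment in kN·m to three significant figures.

γ = ρg = 817 × 9.81 / 1000 = 8.01477 kN/m³.
The centroid lies 4.3/2 = 2.15 m below the top edge, so the centroid depth is h_c = 0.53 + 2.15 = 2.68 m.
A = 1.3 × 4.3 = 5.59 m².
Resultant F = γ·h_c·A = 8.01477 × 2.68 × 5.59 = 120.071 kN.
I_c = b·h³/12 = 1.3 × 4.3³/12 = 8.61326 m⁴.
Centre of pressure: y_p = y_c + I_c/(y_c·A) = 2.68 + 8.61326/(2.68 × 5.59) = 2.68 + 0.574938 = 3.25494 m along the plane.
The resultant acts 2.15 + 0.574938 = 2.72494 m (along the plate) below the hinge at the top edge, so the moment about the hinge is M = F × 2.72494 = 120.071 × 2.72494 = 327.186 kN·m.

M ≈ 327 kN·m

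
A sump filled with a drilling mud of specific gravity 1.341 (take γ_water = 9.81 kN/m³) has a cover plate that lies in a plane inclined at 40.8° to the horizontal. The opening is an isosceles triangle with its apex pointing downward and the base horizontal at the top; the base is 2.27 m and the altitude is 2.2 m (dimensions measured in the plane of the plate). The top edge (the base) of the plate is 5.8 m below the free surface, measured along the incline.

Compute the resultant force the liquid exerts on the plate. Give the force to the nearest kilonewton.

F ≈ 140 kN

γ = 1.341 × 9.81 = 13.15521 kN/m³.
Let θ = 40.8° be the plate's angle to the horizontal; measure y along the incline from where the plane meets the free surface. Vertical depth h = y·sinθ with sinθ = 0.653421.
With the apex down, the centroid sits h/3 = 2.2/3 = 0.733333 m below the base (the top edge), so y_c = 5.8 + 0.733333 = 6.53333 m and h_c = 6.53333 × 0.653421 = 4.26902 m.
A = ½ × 2.27 × 2.2 = 2.497 m².
Resultant F = γ·h_c·A = 13.15521 × 4.26902 × 2.497 = 140.231 kN.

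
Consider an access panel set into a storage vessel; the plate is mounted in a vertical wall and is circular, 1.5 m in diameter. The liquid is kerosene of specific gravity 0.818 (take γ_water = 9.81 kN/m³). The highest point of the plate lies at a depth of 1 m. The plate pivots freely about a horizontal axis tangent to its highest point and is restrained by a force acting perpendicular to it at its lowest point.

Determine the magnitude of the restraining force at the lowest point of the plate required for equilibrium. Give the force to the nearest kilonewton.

P ≈ 14 kN

γ = 0.818 × 9.81 = 8.02458 kN/m³.
The centroid is at the centre, 0.75 m below the top of the plate, so the centroid depth is h_c = 1 + 0.75 = 1.75 m.
A = π(0.75)² = 1.76715 m².
Resultant F = γ·h_c·A = 8.02458 × 1.75 × 1.76715 = 24.8161 kN.
I_c = πr⁴/4 = π × 0.75⁴/4 = 0.248505 m⁴.
Centre of pressure: y_p = y_c + I_c/(y_c·A) = 1.75 + 0.248505/(1.75 × 1.76715) = 1.75 + 0.080357 = 1.83036 m along the plane.
The resultant acts 0.75 + 0.080357 = 0.830357 m (along the plate) below the hinge at the top edge, so the moment about the hinge is M = F × 0.830357 = 24.8161 × 0.830357 = 20.6062 kN·m.
A normal force at the bottom, 1.5 m from the hinge, must supply this moment: P = 20.6062/1.5 = 13.7375 kN.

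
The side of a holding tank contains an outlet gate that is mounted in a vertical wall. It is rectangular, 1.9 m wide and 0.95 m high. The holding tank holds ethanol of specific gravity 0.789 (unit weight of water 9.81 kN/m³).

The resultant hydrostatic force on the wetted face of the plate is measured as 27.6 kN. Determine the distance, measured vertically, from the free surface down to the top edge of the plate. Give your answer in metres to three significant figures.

γ = 0.789 × 9.81 = 7.74009 kN/m³.
A = 1.9 × 0.95 = 1.805 m².
From F = γ·h_c·A, the centroid depth is h_c = 27.6/(7.74009 × 1.805) = 1.97554 m.
The centroid lies 0.95/2 = 0.475 m below the top edge, so the top edge sits at h_top = 1.97554 − 0.475 = 1.50054 m below the surface.

d_top ≈ 1.50 m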